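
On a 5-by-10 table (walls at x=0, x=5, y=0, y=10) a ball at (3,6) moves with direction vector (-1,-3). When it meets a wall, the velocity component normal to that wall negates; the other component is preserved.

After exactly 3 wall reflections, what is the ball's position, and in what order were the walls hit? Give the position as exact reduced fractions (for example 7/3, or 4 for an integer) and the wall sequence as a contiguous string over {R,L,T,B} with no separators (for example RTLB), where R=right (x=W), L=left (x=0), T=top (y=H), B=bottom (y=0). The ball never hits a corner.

1. t=2 → B at (1,0); v=(-1,3)
2. t=1 → L at (0,3); v=(1,3)
3. t=7/3 → T at (7/3,10); v=(1,-3)

Final position: (7/3,10)
Wall sequence: BLT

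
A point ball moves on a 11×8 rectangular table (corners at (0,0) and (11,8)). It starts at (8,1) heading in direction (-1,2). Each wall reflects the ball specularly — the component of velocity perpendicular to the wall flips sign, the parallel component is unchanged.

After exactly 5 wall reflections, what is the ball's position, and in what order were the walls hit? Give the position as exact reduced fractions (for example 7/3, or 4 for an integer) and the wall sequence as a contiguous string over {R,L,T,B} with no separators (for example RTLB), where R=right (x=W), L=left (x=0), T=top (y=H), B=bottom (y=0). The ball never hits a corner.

1. t=7/2 → T at (9/2,8); v=(-1,-2)
2. t=4 → B at (1/2,0); v=(-1,2)
3. t=1/2 → L at (0,1); v=(1,2)
4. t=7/2 → T at (7/2,8); v=(1,-2)
5. t=4 → B at (15/2,0); v=(1,2)

Final position: (15/2,0)
Wall sequence: TBLTB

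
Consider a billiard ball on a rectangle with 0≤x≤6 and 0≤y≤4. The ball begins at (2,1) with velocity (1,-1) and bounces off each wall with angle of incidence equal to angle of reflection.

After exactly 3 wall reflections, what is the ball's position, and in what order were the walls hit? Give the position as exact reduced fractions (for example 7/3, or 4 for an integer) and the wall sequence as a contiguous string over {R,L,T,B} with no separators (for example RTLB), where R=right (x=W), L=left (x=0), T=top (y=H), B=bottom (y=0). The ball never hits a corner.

Final position: (5,4)
Wall sequence: BRT

1. t=1 → B at (3,0); v=(1,1)
2. t=3 → R at (6,3); v=(-1,1)
3. t=1 → T at (5,4); v=(-1,-1)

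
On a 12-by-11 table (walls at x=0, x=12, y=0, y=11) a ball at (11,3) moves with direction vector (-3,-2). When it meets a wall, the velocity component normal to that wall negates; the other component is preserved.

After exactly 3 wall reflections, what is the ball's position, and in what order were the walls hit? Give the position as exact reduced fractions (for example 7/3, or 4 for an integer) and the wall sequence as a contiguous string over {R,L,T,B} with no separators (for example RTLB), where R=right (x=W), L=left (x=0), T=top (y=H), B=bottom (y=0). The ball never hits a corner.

1. t=3/2 → B at (13/2,0); v=(-3,2)
2. t=13/6 → L at (0,13/3); v=(3,2)
3. t=10/3 → T at (10,11); v=(3,-2)

Final position: (10,11)
Wall sequence: BLT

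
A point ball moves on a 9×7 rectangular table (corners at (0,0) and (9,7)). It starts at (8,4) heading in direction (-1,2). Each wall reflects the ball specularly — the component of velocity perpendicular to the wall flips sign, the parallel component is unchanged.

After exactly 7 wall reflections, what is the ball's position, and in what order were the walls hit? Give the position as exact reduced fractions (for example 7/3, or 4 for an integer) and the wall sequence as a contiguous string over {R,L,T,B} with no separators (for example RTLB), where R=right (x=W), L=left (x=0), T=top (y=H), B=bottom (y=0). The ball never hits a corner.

1. t=3/2 → T at (13/2,7); v=(-1,-2)
2. t=7/2 → B at (3,0); v=(-1,2)
3. t=3 → L at (0,6); v=(1,2)
4. t=1/2 → T at (1/2,7); v=(1,-2)
5. t=7/2 → B at (4,0); v=(1,2)
6. t=7/2 → T at (15/2,7); v=(1,-2)
7. t=3/2 → R at (9,4); v=(-1,-2)

Final position: (9,4)
Wall sequence: TBLTBTR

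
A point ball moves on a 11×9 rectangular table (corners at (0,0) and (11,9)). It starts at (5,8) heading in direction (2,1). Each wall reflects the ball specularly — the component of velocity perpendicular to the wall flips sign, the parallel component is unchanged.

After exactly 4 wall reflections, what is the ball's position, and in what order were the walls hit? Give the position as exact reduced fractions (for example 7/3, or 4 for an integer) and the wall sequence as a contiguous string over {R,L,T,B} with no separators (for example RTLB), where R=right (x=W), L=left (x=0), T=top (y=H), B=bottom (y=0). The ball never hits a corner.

1. t=1 → T at (7,9); v=(2,-1)
2. t=2 → R at (11,7); v=(-2,-1)
3. t=11/2 → L at (0,3/2); v=(2,-1)
4. t=3/2 → B at (3,0); v=(2,1)

Final position: (3,0)
Wall sequence: TRLB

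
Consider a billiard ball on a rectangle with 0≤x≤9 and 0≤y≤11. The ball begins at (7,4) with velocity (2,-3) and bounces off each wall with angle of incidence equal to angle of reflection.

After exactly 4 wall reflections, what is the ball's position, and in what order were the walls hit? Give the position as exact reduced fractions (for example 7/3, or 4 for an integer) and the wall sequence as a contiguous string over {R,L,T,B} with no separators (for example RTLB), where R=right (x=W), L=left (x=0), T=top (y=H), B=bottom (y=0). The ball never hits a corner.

Final position: (0,19/2)
Wall sequence: RBTL

1. t=1 → R at (9,1); v=(-2,-3)
2. t=1/3 → B at (25/3,0); v=(-2,3)
3. t=11/3 → T at (1,11); v=(-2,-3)
4. t=1/2 → L at (0,19/2); v=(2,-3)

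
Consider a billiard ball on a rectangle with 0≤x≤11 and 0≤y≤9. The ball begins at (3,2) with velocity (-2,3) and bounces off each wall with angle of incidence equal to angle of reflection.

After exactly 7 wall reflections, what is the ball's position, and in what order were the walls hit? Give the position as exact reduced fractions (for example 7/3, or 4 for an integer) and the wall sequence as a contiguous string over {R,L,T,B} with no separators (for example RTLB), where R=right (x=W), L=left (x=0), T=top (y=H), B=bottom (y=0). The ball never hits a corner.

1. t=3/2 → L at (0,13/2); v=(2,3)
2. t=5/6 → T at (5/3,9); v=(2,-3)
3. t=3 → B at (23/3,0); v=(2,3)
4. t=5/3 → R at (11,5); v=(-2,3)
5. t=4/3 → T at (25/3,9); v=(-2,-3)
6. t=3 → B at (7/3,0); v=(-2,3)
7. t=7/6 → L at (0,7/2); v=(2,3)

Final position: (0,7/2)
Wall sequence: LTBRTBL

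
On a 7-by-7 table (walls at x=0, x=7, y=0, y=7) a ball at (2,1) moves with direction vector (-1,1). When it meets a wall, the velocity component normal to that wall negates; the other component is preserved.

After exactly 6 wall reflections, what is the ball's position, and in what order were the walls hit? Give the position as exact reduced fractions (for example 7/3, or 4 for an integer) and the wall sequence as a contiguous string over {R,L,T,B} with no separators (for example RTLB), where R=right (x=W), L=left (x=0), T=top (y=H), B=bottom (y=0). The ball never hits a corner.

Final position: (4,7)
Wall sequence: LTRBLT

1. t=2 → L at (0,3); v=(1,1)
2. t=4 → T at (4,7); v=(1,-1)
3. t=3 → R at (7,4); v=(-1,-1)
4. t=4 → B at (3,0); v=(-1,1)
5. t=3 → L at (0,3); v=(1,1)
6. t=4 → T at (4,7); v=(1,-1)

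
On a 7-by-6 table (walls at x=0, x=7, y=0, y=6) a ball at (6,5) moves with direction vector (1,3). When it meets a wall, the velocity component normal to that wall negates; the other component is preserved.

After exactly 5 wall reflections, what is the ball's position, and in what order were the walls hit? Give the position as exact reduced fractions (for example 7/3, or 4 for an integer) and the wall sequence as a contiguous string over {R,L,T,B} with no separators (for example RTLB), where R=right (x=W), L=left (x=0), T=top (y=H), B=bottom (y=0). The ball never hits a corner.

1. t=1/3 → T at (19/3,6); v=(1,-3)
2. t=2/3 → R at (7,4); v=(-1,-3)
3. t=4/3 → B at (17/3,0); v=(-1,3)
4. t=2 → T at (11/3,6); v=(-1,-3)
5. t=2 → B at (5/3,0); v=(-1,3)

Final position: (5/3,0)
Wall sequence: TRBTB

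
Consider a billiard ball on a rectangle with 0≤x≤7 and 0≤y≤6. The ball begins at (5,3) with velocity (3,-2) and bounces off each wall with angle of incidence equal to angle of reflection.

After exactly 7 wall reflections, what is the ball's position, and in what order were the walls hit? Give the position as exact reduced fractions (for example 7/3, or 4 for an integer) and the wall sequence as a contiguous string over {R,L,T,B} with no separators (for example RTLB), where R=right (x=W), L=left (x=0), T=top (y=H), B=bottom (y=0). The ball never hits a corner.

1. t=2/3 → R at (7,5/3); v=(-3,-2)
2. t=5/6 → B at (9/2,0); v=(-3,2)
3. t=3/2 → L at (0,3); v=(3,2)
4. t=3/2 → T at (9/2,6); v=(3,-2)
5. t=5/6 → R at (7,13/3); v=(-3,-2)
6. t=13/6 → B at (1/2,0); v=(-3,2)
7. t=1/6 → L at (0,1/3); v=(3,2)

Final position: (0,1/3)
Wall sequence: RBLTRBL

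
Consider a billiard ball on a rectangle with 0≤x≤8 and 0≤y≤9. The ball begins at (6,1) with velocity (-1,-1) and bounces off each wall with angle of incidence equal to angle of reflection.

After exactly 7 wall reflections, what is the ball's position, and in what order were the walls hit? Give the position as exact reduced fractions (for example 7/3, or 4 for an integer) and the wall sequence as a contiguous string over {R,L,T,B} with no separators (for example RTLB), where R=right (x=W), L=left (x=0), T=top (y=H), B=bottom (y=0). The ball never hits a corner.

Final position: (6,9)
Wall sequence: BLTRBLT

1. t=1 → B at (5,0); v=(-1,1)
2. t=5 → L at (0,5); v=(1,1)
3. t=4 → T at (4,9); v=(1,-1)
4. t=4 → R at (8,5); v=(-1,-1)
5. t=5 → B at (3,0); v=(-1,1)
6. t=3 → L at (0,3); v=(1,1)
7. t=6 → T at (6,9); v=(1,-1)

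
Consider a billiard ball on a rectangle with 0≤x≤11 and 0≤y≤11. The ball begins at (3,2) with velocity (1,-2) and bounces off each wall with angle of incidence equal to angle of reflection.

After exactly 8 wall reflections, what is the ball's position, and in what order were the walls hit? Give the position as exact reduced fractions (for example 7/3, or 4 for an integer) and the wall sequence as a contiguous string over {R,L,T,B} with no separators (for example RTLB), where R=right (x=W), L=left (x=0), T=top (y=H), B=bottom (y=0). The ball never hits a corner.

1. t=1 → B at (4,0); v=(1,2)
2. t=11/2 → T at (19/2,11); v=(1,-2)
3. t=3/2 → R at (11,8); v=(-1,-2)
4. t=4 → B at (7,0); v=(-1,2)
5. t=11/2 → T at (3/2,11); v=(-1,-2)
6. t=3/2 → L at (0,8); v=(1,-2)
7. t=4 → B at (4,0); v=(1,2)
8. t=11/2 → T at (19/2,11); v=(1,-2)

Final position: (19/2,11)
Wall sequence: BTRBTLBT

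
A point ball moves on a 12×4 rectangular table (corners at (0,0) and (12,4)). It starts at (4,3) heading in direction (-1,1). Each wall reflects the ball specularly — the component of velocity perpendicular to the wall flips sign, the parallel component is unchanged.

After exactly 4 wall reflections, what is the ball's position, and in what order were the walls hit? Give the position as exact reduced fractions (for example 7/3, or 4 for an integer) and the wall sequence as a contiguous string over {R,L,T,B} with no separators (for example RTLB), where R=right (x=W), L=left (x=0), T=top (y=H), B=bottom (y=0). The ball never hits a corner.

Final position: (5,4)
Wall sequence: TLBT

1. t=1 → T at (3,4); v=(-1,-1)
2. t=3 → L at (0,1); v=(1,-1)
3. t=1 → B at (1,0); v=(1,1)
4. t=4 → T at (5,4); v=(1,-1)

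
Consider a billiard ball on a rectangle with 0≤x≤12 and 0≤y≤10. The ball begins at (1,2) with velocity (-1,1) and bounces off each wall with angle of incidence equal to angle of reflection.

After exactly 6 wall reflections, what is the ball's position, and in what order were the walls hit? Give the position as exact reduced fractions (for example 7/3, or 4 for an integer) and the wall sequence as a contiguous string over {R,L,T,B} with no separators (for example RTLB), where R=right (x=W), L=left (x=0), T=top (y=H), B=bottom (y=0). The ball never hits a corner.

1. t=1 → L at (0,3); v=(1,1)
2. t=7 → T at (7,10); v=(1,-1)
3. t=5 → R at (12,5); v=(-1,-1)
4. t=5 → B at (7,0); v=(-1,1)
5. t=7 → L at (0,7); v=(1,1)
6. t=3 → T at (3,10); v=(1,-1)

Final position: (3,10)
Wall sequence: LTRBLT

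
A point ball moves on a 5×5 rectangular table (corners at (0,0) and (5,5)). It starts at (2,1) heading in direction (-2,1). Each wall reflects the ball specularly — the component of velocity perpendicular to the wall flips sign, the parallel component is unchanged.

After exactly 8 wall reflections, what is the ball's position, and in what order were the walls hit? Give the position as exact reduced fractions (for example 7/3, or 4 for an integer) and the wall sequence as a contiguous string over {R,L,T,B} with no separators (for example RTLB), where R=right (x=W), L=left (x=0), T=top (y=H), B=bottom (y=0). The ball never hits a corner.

1. t=1 → L at (0,2); v=(2,1)
2. t=5/2 → R at (5,9/2); v=(-2,1)
3. t=1/2 → T at (4,5); v=(-2,-1)
4. t=2 → L at (0,3); v=(2,-1)
5. t=5/2 → R at (5,1/2); v=(-2,-1)
6. t=1/2 → B at (4,0); v=(-2,1)
7. t=2 → L at (0,2); v=(2,1)
8. t=5/2 → R at (5,9/2); v=(-2,1)

Final position: (5,9/2)
Wall sequence: LRTLRBLR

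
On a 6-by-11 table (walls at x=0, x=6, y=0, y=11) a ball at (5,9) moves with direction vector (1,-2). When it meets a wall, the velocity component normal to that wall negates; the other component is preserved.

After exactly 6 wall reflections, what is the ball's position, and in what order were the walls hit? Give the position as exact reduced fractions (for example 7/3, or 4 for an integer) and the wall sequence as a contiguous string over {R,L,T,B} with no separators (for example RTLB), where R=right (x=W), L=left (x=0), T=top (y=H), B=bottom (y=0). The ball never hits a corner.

Final position: (7/2,0)
Wall sequence: RBLTRB

1. t=1 → R at (6,7); v=(-1,-2)
2. t=7/2 → B at (5/2,0); v=(-1,2)
3. t=5/2 → L at (0,5); v=(1,2)
4. t=3 → T at (3,11); v=(1,-2)
5. t=3 → R at (6,5); v=(-1,-2)
6. t=5/2 → B at (7/2,0); v=(-1,2)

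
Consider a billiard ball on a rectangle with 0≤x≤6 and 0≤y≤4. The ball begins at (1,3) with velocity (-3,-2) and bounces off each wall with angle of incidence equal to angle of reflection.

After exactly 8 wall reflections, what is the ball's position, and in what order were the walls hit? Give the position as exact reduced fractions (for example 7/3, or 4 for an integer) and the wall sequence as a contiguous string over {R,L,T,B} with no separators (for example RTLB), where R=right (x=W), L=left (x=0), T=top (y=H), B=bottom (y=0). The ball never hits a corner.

1. t=1/3 → L at (0,7/3); v=(3,-2)
2. t=7/6 → B at (7/2,0); v=(3,2)
3. t=5/6 → R at (6,5/3); v=(-3,2)
4. t=7/6 → T at (5/2,4); v=(-3,-2)
5. t=5/6 → L at (0,7/3); v=(3,-2)
6. t=7/6 → B at (7/2,0); v=(3,2)
7. t=5/6 → R at (6,5/3); v=(-3,2)
8. t=7/6 → T at (5/2,4); v=(-3,-2)

Final position: (5/2,4)
Wall sequence: LBRTLBRT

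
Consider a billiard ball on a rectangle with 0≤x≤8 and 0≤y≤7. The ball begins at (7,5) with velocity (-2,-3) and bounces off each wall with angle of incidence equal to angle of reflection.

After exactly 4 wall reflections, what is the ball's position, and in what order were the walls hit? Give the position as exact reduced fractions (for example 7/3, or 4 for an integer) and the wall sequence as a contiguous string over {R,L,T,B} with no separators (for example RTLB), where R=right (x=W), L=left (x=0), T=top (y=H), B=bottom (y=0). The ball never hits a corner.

1. t=5/3 → B at (11/3,0); v=(-2,3)
2. t=11/6 → L at (0,11/2); v=(2,3)
3. t=1/2 → T at (1,7); v=(2,-3)
4. t=7/3 → B at (17/3,0); v=(2,3)

Final position: (17/3,0)
Wall sequence: BLTB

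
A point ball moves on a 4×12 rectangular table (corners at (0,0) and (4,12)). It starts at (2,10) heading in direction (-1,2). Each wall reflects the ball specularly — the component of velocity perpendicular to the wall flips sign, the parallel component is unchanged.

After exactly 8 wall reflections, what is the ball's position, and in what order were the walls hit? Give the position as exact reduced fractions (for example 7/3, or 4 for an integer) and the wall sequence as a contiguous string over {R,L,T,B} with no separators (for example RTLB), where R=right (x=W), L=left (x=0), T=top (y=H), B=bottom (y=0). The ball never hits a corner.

Final position: (0,2)
Wall sequence: TLRBLTRL

1. t=1 → T at (1,12); v=(-1,-2)
2. t=1 → L at (0,10); v=(1,-2)
3. t=4 → R at (4,2); v=(-1,-2)
4. t=1 → B at (3,0); v=(-1,2)
5. t=3 → L at (0,6); v=(1,2)
6. t=3 → T at (3,12); v=(1,-2)
7. t=1 → R at (4,10); v=(-1,-2)
8. t=4 → L at (0,2); v=(1,-2)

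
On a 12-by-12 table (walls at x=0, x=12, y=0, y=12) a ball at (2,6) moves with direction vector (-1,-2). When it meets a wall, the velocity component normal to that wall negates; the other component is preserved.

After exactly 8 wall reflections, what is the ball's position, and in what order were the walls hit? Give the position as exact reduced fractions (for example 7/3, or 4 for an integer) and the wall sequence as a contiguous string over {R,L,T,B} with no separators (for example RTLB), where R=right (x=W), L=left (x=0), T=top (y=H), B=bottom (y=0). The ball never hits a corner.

Final position: (1,0)
Wall sequence: LBTRBTLB

1. t=2 → L at (0,2); v=(1,-2)
2. t=1 → B at (1,0); v=(1,2)
3. t=6 → T at (7,12); v=(1,-2)
4. t=5 → R at (12,2); v=(-1,-2)
5. t=1 → B at (11,0); v=(-1,2)
6. t=6 → T at (5,12); v=(-1,-2)
7. t=5 → L at (0,2); v=(1,-2)
8. t=1 → B at (1,0); v=(1,2)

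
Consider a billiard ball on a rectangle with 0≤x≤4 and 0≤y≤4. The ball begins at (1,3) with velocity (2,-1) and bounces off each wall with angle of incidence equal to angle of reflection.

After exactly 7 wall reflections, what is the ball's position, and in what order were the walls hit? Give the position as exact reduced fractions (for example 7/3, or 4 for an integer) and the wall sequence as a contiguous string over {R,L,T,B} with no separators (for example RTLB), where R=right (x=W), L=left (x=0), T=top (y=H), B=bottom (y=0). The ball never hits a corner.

1. t=3/2 → R at (4,3/2); v=(-2,-1)
2. t=3/2 → B at (1,0); v=(-2,1)
3. t=1/2 → L at (0,1/2); v=(2,1)
4. t=2 → R at (4,5/2); v=(-2,1)
5. t=3/2 → T at (1,4); v=(-2,-1)
6. t=1/2 → L at (0,7/2); v=(2,-1)
7. t=2 → R at (4,3/2); v=(-2,-1)

Final position: (4,3/2)
Wall sequence: RBLRTLR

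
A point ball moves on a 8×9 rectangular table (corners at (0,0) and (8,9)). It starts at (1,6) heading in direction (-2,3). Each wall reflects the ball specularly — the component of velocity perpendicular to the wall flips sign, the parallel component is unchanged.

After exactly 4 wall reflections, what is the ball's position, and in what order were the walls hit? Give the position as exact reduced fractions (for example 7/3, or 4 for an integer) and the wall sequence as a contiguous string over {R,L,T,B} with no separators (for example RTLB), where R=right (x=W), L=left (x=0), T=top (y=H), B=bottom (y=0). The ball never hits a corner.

1. t=1/2 → L at (0,15/2); v=(2,3)
2. t=1/2 → T at (1,9); v=(2,-3)
3. t=3 → B at (7,0); v=(2,3)
4. t=1/2 → R at (8,3/2); v=(-2,3)

Final position: (8,3/2)
Wall sequence: LTBR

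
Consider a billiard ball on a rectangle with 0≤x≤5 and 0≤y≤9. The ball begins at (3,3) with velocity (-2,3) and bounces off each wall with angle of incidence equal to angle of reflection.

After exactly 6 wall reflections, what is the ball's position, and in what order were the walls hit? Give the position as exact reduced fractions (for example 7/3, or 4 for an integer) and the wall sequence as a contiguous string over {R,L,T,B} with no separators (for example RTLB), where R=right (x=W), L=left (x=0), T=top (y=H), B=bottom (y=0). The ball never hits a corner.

Final position: (3,9)
Wall sequence: LTRBLT

1. t=3/2 → L at (0,15/2); v=(2,3)
2. t=1/2 → T at (1,9); v=(2,-3)
3. t=2 → R at (5,3); v=(-2,-3)
4. t=1 → B at (3,0); v=(-2,3)
5. t=3/2 → L at (0,9/2); v=(2,3)
6. t=3/2 → T at (3,9); v=(2,-3)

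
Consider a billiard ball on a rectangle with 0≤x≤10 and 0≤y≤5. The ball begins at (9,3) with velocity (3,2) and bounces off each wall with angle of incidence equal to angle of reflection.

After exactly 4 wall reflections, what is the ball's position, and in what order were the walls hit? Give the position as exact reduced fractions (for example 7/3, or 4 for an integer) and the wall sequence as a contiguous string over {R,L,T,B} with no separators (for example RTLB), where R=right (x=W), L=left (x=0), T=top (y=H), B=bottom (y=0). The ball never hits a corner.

1. t=1/3 → R at (10,11/3); v=(-3,2)
2. t=2/3 → T at (8,5); v=(-3,-2)
3. t=5/2 → B at (1/2,0); v=(-3,2)
4. t=1/6 → L at (0,1/3); v=(3,2)

Final position: (0,1/3)
Wall sequence: RTBL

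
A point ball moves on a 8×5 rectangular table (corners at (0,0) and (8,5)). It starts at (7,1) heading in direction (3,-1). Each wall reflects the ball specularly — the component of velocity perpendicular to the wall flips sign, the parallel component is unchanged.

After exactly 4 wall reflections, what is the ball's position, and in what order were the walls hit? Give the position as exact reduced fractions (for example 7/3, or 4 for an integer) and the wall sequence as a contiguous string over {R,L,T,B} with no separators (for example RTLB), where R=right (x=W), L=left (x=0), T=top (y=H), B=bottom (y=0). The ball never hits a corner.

Final position: (8,14/3)
Wall sequence: RBLR

1. t=1/3 → R at (8,2/3); v=(-3,-1)
2. t=2/3 → B at (6,0); v=(-3,1)
3. t=2 → L at (0,2); v=(3,1)
4. t=8/3 → R at (8,14/3); v=(-3,1)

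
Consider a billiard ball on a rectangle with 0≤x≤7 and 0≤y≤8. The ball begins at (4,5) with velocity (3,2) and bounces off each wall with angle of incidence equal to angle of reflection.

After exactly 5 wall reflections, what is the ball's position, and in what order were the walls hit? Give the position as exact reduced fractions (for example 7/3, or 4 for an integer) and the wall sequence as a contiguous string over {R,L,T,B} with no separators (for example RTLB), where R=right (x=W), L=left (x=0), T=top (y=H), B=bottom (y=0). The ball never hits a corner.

Final position: (7,1/3)
Wall sequence: RTLBR

1. t=1 → R at (7,7); v=(-3,2)
2. t=1/2 → T at (11/2,8); v=(-3,-2)
3. t=11/6 → L at (0,13/3); v=(3,-2)
4. t=13/6 → B at (13/2,0); v=(3,2)
5. t=1/6 → R at (7,1/3); v=(-3,2)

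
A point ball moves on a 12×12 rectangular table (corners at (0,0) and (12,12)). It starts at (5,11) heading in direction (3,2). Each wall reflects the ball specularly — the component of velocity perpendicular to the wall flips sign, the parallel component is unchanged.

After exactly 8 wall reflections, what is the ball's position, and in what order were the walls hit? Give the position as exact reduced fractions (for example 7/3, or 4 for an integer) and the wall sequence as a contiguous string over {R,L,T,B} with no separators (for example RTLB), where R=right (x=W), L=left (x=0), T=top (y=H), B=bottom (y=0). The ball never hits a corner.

1. t=1/2 → T at (13/2,12); v=(3,-2)
2. t=11/6 → R at (12,25/3); v=(-3,-2)
3. t=4 → L at (0,1/3); v=(3,-2)
4. t=1/6 → B at (1/2,0); v=(3,2)
5. t=23/6 → R at (12,23/3); v=(-3,2)
6. t=13/6 → T at (11/2,12); v=(-3,-2)
7. t=11/6 → L at (0,25/3); v=(3,-2)
8. t=4 → R at (12,1/3); v=(-3,-2)

Final position: (12,1/3)
Wall sequence: TRLBRTLR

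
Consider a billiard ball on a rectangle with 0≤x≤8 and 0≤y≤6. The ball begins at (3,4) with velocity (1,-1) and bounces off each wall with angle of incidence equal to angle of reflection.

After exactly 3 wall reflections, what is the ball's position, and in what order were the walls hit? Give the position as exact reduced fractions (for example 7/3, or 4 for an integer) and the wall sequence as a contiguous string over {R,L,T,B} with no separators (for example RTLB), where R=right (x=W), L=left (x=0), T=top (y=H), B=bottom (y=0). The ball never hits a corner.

1. t=4 → B at (7,0); v=(1,1)
2. t=1 → R at (8,1); v=(-1,1)
3. t=5 → T at (3,6); v=(-1,-1)

Final position: (3,6)
Wall sequence: BRT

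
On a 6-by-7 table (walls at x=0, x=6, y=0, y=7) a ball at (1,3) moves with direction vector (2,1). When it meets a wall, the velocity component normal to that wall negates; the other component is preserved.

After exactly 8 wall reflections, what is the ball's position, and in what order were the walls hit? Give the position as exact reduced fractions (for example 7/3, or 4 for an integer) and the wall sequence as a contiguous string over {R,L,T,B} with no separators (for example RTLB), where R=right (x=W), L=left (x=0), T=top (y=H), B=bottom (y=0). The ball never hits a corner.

1. t=5/2 → R at (6,11/2); v=(-2,1)
2. t=3/2 → T at (3,7); v=(-2,-1)
3. t=3/2 → L at (0,11/2); v=(2,-1)
4. t=3 → R at (6,5/2); v=(-2,-1)
5. t=5/2 → B at (1,0); v=(-2,1)
6. t=1/2 → L at (0,1/2); v=(2,1)
7. t=3 → R at (6,7/2); v=(-2,1)
8. t=3 → L at (0,13/2); v=(2,1)

Final position: (0,13/2)
Wall sequence: RTLRBLRL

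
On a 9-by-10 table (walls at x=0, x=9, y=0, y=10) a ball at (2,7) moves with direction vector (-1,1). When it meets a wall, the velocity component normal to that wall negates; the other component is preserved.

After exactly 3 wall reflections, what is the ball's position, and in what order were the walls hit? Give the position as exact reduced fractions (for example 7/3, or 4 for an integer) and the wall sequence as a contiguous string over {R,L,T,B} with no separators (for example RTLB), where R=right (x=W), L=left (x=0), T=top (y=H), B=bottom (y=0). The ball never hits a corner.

Final position: (9,2)
Wall sequence: LTR

1. t=2 → L at (0,9); v=(1,1)
2. t=1 → T at (1,10); v=(1,-1)
3. t=8 → R at (9,2); v=(-1,-1)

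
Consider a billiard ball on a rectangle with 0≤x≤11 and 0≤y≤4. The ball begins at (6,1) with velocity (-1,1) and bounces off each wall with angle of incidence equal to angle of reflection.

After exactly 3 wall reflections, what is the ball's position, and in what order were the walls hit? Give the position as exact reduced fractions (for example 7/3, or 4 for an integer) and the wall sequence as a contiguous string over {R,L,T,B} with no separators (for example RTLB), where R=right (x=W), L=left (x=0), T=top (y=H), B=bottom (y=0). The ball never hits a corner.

1. t=3 → T at (3,4); v=(-1,-1)
2. t=3 → L at (0,1); v=(1,-1)
3. t=1 → B at (1,0); v=(1,1)

Final position: (1,0)
Wall sequence: TLB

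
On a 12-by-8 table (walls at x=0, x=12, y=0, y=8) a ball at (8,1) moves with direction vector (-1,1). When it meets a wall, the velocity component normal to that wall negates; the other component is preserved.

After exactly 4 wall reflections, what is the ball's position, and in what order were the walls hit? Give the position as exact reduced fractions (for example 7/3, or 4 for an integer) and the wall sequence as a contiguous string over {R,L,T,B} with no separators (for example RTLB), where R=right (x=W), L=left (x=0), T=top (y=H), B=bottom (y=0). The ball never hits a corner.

Final position: (12,5)
Wall sequence: TLBR

1. t=7 → T at (1,8); v=(-1,-1)
2. t=1 → L at (0,7); v=(1,-1)
3. t=7 → B at (7,0); v=(1,1)
4. t=5 → R at (12,5); v=(-1,1)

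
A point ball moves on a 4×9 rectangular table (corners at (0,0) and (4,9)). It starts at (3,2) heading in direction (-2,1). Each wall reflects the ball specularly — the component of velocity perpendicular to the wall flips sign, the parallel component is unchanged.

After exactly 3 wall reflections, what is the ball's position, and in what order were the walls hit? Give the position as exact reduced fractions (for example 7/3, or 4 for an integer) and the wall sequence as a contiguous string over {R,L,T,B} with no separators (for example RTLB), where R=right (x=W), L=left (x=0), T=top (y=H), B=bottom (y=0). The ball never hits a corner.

Final position: (0,15/2)
Wall sequence: LRL

1. t=3/2 → L at (0,7/2); v=(2,1)
2. t=2 → R at (4,11/2); v=(-2,1)
3. t=2 → L at (0,15/2); v=(2,1)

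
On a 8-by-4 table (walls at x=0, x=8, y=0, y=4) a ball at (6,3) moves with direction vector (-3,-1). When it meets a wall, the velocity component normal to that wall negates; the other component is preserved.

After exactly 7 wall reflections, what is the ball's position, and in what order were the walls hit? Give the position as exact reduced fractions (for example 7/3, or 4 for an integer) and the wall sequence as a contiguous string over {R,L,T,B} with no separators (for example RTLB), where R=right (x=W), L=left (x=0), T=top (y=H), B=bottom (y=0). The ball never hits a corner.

Final position: (5,0)
Wall sequence: LBRTLRB

1. t=2 → L at (0,1); v=(3,-1)
2. t=1 → B at (3,0); v=(3,1)
3. t=5/3 → R at (8,5/3); v=(-3,1)
4. t=7/3 → T at (1,4); v=(-3,-1)
5. t=1/3 → L at (0,11/3); v=(3,-1)
6. t=8/3 → R at (8,1); v=(-3,-1)
7. t=1 → B at (5,0); v=(-3,1)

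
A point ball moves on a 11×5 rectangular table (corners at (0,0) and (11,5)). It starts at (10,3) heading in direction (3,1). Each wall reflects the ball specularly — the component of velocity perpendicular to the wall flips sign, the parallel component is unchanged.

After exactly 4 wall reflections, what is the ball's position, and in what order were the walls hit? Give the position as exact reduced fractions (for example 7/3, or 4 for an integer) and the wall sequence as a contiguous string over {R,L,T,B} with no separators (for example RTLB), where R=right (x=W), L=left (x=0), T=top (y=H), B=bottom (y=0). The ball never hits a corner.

1. t=1/3 → R at (11,10/3); v=(-3,1)
2. t=5/3 → T at (6,5); v=(-3,-1)
3. t=2 → L at (0,3); v=(3,-1)
4. t=3 → B at (9,0); v=(3,1)

Final position: (9,0)
Wall sequence: RTLB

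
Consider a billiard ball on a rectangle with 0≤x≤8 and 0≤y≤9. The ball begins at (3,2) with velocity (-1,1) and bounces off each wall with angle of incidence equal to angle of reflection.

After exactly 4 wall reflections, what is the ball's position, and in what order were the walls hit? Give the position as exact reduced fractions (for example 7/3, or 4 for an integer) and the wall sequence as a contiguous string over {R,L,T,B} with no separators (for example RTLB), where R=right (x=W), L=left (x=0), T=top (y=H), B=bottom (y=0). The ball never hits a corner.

Final position: (3,0)
Wall sequence: LTRB

1. t=3 → L at (0,5); v=(1,1)
2. t=4 → T at (4,9); v=(1,-1)
3. t=4 → R at (8,5); v=(-1,-1)
4. t=5 → B at (3,0); v=(-1,1)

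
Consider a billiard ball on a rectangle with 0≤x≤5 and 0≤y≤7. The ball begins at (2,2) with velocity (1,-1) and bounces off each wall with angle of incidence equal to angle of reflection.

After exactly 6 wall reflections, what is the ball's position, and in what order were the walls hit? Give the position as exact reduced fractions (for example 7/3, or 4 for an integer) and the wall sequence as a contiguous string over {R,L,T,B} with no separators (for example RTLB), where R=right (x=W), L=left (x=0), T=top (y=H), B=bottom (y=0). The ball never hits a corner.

Final position: (2,0)
Wall sequence: BRLTRB

1. t=2 → B at (4,0); v=(1,1)
2. t=1 → R at (5,1); v=(-1,1)
3. t=5 → L at (0,6); v=(1,1)
4. t=1 → T at (1,7); v=(1,-1)
5. t=4 → R at (5,3); v=(-1,-1)
6. t=3 → B at (2,0); v=(-1,1)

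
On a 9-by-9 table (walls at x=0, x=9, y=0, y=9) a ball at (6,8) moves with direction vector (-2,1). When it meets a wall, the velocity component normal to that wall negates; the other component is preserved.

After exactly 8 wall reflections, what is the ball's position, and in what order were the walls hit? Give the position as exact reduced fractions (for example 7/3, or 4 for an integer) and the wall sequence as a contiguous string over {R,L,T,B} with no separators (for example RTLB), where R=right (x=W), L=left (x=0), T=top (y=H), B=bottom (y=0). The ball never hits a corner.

1. t=1 → T at (4,9); v=(-2,-1)
2. t=2 → L at (0,7); v=(2,-1)
3. t=9/2 → R at (9,5/2); v=(-2,-1)
4. t=5/2 → B at (4,0); v=(-2,1)
5. t=2 → L at (0,2); v=(2,1)
6. t=9/2 → R at (9,13/2); v=(-2,1)
7. t=5/2 → T at (4,9); v=(-2,-1)
8. t=2 → L at (0,7); v=(2,-1)

Final position: (0,7)
Wall sequence: TLRBLRTL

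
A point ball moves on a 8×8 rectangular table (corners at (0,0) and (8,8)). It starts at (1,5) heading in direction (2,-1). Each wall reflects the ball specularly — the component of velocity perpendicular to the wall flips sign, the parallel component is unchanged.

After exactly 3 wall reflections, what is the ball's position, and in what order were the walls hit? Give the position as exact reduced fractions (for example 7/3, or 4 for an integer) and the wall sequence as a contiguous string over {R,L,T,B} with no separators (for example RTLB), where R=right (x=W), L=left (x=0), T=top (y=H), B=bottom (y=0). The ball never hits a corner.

1. t=7/2 → R at (8,3/2); v=(-2,-1)
2. t=3/2 → B at (5,0); v=(-2,1)
3. t=5/2 → L at (0,5/2); v=(2,1)

Final position: (0,5/2)
Wall sequence: RBL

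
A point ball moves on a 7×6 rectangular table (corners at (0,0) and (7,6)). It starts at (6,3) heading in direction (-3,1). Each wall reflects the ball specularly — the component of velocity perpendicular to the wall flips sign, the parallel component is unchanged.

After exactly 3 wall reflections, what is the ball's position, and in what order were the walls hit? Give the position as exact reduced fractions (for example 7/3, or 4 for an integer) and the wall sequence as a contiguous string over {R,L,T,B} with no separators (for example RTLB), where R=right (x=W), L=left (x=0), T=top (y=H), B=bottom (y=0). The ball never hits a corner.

1. t=2 → L at (0,5); v=(3,1)
2. t=1 → T at (3,6); v=(3,-1)
3. t=4/3 → R at (7,14/3); v=(-3,-1)

Final position: (7,14/3)
Wall sequence: LTR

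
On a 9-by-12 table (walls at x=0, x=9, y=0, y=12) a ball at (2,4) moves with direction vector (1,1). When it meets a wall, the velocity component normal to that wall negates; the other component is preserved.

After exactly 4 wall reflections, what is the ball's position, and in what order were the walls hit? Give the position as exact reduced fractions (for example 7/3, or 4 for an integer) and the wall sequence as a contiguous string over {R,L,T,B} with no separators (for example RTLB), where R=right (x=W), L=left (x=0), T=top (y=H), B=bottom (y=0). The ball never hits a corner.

Final position: (4,0)
Wall sequence: RTLB

1. t=7 → R at (9,11); v=(-1,1)
2. t=1 → T at (8,12); v=(-1,-1)
3. t=8 → L at (0,4); v=(1,-1)
4. t=4 → B at (4,0); v=(1,1)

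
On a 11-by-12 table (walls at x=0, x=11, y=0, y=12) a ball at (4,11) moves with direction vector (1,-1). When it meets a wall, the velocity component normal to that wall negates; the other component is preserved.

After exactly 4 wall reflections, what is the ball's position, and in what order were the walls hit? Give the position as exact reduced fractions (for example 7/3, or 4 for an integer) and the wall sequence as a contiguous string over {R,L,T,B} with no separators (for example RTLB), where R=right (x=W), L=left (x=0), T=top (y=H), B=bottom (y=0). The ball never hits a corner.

1. t=7 → R at (11,4); v=(-1,-1)
2. t=4 → B at (7,0); v=(-1,1)
3. t=7 → L at (0,7); v=(1,1)
4. t=5 → T at (5,12); v=(1,-1)

Final position: (5,12)
Wall sequence: RBLT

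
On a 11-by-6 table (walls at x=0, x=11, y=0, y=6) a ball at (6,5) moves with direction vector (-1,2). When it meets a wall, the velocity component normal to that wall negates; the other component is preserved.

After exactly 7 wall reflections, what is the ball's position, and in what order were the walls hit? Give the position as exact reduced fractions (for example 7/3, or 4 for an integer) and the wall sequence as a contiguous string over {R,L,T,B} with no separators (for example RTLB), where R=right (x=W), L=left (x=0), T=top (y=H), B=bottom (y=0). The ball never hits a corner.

Final position: (19/2,0)
Wall sequence: TBLTBTB

1. t=1/2 → T at (11/2,6); v=(-1,-2)
2. t=3 → B at (5/2,0); v=(-1,2)
3. t=5/2 → L at (0,5); v=(1,2)
4. t=1/2 → T at (1/2,6); v=(1,-2)
5. t=3 → B at (7/2,0); v=(1,2)
6. t=3 → T at (13/2,6); v=(1,-2)
7. t=3 → B at (19/2,0); v=(1,2)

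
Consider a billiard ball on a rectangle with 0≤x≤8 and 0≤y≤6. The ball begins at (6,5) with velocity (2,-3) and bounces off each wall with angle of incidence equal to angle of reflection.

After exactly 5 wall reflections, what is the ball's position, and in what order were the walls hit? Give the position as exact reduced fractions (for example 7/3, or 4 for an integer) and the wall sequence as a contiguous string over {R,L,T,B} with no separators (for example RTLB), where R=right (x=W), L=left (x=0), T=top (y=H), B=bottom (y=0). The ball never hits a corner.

1. t=1 → R at (8,2); v=(-2,-3)
2. t=2/3 → B at (20/3,0); v=(-2,3)
3. t=2 → T at (8/3,6); v=(-2,-3)
4. t=4/3 → L at (0,2); v=(2,-3)
5. t=2/3 → B at (4/3,0); v=(2,3)

Final position: (4/3,0)
Wall sequence: RBTLB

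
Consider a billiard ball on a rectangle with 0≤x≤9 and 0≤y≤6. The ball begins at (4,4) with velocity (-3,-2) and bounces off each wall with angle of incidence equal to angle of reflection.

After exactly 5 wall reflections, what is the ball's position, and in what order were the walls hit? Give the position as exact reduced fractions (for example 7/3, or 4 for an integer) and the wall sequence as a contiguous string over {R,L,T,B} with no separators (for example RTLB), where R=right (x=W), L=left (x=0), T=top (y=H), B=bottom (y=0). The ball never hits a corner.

1. t=4/3 → L at (0,4/3); v=(3,-2)
2. t=2/3 → B at (2,0); v=(3,2)
3. t=7/3 → R at (9,14/3); v=(-3,2)
4. t=2/3 → T at (7,6); v=(-3,-2)
5. t=7/3 → L at (0,4/3); v=(3,-2)

Final position: (0,4/3)
Wall sequence: LBRTL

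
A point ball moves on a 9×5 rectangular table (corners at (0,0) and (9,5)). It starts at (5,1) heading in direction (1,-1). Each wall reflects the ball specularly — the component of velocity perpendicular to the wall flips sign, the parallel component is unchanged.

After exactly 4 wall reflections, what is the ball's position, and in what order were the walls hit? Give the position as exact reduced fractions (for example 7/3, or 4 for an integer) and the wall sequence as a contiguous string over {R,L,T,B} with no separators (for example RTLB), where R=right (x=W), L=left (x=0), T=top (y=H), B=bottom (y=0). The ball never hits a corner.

Final position: (2,0)
Wall sequence: BRTB

1. t=1 → B at (6,0); v=(1,1)
2. t=3 → R at (9,3); v=(-1,1)
3. t=2 → T at (7,5); v=(-1,-1)
4. t=5 → B at (2,0); v=(-1,1)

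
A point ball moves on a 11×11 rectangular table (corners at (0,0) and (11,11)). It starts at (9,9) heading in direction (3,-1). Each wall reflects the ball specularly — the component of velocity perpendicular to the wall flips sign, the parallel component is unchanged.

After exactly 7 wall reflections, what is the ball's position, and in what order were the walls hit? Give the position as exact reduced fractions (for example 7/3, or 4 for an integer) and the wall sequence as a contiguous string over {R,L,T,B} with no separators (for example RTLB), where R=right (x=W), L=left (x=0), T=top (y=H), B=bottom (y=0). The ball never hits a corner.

Final position: (0,10)
Wall sequence: RLRBLRL

1. t=2/3 → R at (11,25/3); v=(-3,-1)
2. t=11/3 → L at (0,14/3); v=(3,-1)
3. t=11/3 → R at (11,1); v=(-3,-1)
4. t=1 → B at (8,0); v=(-3,1)
5. t=8/3 → L at (0,8/3); v=(3,1)
6. t=11/3 → R at (11,19/3); v=(-3,1)
7. t=11/3 → L at (0,10); v=(3,1)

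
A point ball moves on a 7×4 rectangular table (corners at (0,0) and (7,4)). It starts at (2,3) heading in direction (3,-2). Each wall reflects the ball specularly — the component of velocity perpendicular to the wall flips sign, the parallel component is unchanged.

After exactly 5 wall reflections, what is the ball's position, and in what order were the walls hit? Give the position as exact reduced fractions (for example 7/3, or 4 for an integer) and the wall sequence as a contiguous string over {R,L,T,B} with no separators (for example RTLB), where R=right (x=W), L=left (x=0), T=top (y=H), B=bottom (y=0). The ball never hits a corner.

Final position: (9/2,0)
Wall sequence: BRTLB

1. t=3/2 → B at (13/2,0); v=(3,2)
2. t=1/6 → R at (7,1/3); v=(-3,2)
3. t=11/6 → T at (3/2,4); v=(-3,-2)
4. t=1/2 → L at (0,3); v=(3,-2)
5. t=3/2 → B at (9/2,0); v=(3,2)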